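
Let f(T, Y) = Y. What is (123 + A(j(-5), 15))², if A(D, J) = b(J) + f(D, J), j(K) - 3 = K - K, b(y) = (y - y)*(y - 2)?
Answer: 19044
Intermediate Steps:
b(y) = 0 (b(y) = 0*(-2 + y) = 0)
j(K) = 3 (j(K) = 3 + (K - K) = 3 + 0 = 3)
A(D, J) = J (A(D, J) = 0 + J = J)
(123 + A(j(-5), 15))² = (123 + 15)² = 138² = 19044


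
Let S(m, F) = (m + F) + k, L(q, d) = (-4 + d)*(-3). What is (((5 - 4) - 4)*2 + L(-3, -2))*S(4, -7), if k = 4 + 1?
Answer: 24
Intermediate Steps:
L(q, d) = 12 - 3*d
k = 5
S(m, F) = 5 + F + m (S(m, F) = (m + F) + 5 = (F + m) + 5 = 5 + F + m)
(((5 - 4) - 4)*2 + L(-3, -2))*S(4, -7) = (((5 - 4) - 4)*2 + (12 - 3*(-2)))*(5 - 7 + 4) = ((1 - 4)*2 + (12 + 6))*2 = (-3*2 + 18)*2 = (-6 + 18)*2 = 12*2 = 24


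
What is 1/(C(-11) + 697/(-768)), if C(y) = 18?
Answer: 768/13127 ≈ 0.058505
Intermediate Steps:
1/(C(-11) + 697/(-768)) = 1/(18 + 697/(-768)) = 1/(18 + 697*(-1/768)) = 1/(18 - 697/768) = 1/(13127/768) = 768/13127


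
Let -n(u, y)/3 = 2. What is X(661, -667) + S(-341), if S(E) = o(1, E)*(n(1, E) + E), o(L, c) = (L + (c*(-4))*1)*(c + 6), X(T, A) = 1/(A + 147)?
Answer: 82510700999/520 ≈ 1.5867e+8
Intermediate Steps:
X(T, A) = 1/(147 + A)
o(L, c) = (6 + c)*(L - 4*c) (o(L, c) = (L - 4*c*1)*(6 + c) = (L - 4*c)*(6 + c) = (6 + c)*(L - 4*c))
n(u, y) = -6 (n(u, y) = -3*2 = -6)
S(E) = (-6 + E)*(6 - 23*E - 4*E**2) (S(E) = (-24*E - 4*E**2 + 6*1 + 1*E)*(-6 + E) = (-24*E - 4*E**2 + 6 + E)*(-6 + E) = (6 - 23*E - 4*E**2)*(-6 + E) = (-6 + E)*(6 - 23*E - 4*E**2))
X(661, -667) + S(-341) = 1/(147 - 667) + (-36 + (-341)**2 - 4*(-341)**3 + 144*(-341)) = 1/(-520) + (-36 + 116281 - 4*(-39651821) - 49104) = -1/520 + (-36 + 116281 + 158607284 - 49104) = -1/520 + 158674425 = 82510700999/520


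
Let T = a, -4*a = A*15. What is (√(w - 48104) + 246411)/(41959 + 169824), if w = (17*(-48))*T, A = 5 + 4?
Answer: 22401/19253 + 2*I*√5141/211783 ≈ 1.1635 + 0.00067712*I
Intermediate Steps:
A = 9
a = -135/4 (a = -9*15/4 = -¼*135 = -135/4 ≈ -33.750)
T = -135/4 ≈ -33.750
w = 27540 (w = (17*(-48))*(-135/4) = -816*(-135/4) = 27540)
(√(w - 48104) + 246411)/(41959 + 169824) = (√(27540 - 48104) + 246411)/(41959 + 169824) = (√(-20564) + 246411)/211783 = (2*I*√5141 + 246411)*(1/211783) = (246411 + 2*I*√5141)*(1/211783) = 22401/19253 + 2*I*√5141/211783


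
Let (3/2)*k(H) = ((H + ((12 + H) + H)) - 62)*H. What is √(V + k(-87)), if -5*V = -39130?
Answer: 2*√6466 ≈ 160.82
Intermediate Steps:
V = 7826 (V = -⅕*(-39130) = 7826)
k(H) = 2*H*(-50 + 3*H)/3 (k(H) = 2*(((H + ((12 + H) + H)) - 62)*H)/3 = 2*(((H + (12 + 2*H)) - 62)*H)/3 = 2*(((12 + 3*H) - 62)*H)/3 = 2*((-50 + 3*H)*H)/3 = 2*(H*(-50 + 3*H))/3 = 2*H*(-50 + 3*H)/3)
√(V + k(-87)) = √(7826 + (⅔)*(-87)*(-50 + 3*(-87))) = √(7826 + (⅔)*(-87)*(-50 - 261)) = √(7826 + (⅔)*(-87)*(-311)) = √(7826 + 18038) = √25864 = 2*√6466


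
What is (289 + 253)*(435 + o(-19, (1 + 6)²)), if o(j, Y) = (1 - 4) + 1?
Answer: 234686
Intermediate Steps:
o(j, Y) = -2 (o(j, Y) = -3 + 1 = -2)
(289 + 253)*(435 + o(-19, (1 + 6)²)) = (289 + 253)*(435 - 2) = 542*433 = 234686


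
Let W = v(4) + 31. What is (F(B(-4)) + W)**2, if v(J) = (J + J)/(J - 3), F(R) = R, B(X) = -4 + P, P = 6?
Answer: 1681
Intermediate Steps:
B(X) = 2 (B(X) = -4 + 6 = 2)
v(J) = 2*J/(-3 + J) (v(J) = (2*J)/(-3 + J) = 2*J/(-3 + J))
W = 39 (W = 2*4/(-3 + 4) + 31 = 2*4/1 + 31 = 2*4*1 + 31 = 8 + 31 = 39)
(F(B(-4)) + W)**2 = (2 + 39)**2 = 41**2 = 1681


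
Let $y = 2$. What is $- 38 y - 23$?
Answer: $-99$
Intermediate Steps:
$- 38 y - 23 = \left(-38\right) 2 - 23 = -76 - 23 = -99$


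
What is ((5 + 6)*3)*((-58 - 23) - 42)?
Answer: -4059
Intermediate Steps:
((5 + 6)*3)*((-58 - 23) - 42) = (11*3)*(-81 - 42) = 33*(-123) = -4059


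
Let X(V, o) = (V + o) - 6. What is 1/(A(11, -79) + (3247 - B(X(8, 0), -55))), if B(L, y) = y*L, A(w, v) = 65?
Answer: 1/3422 ≈ 0.00029223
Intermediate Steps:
X(V, o) = -6 + V + o
B(L, y) = L*y
1/(A(11, -79) + (3247 - B(X(8, 0), -55))) = 1/(65 + (3247 - (-6 + 8 + 0)*(-55))) = 1/(65 + (3247 - 2*(-55))) = 1/(65 + (3247 - 1*(-110))) = 1/(65 + (3247 + 110)) = 1/(65 + 3357) = 1/3422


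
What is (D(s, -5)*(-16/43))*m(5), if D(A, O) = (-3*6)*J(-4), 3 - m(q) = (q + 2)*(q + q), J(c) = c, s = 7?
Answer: 77184/43 ≈ 1795.0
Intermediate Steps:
m(q) = 3 - 2*q*(2 + q) (m(q) = 3 - (q + 2)*(q + q) = 3 - (2 + q)*2*q = 3 - 2*q*(2 + q))
D(A, O) = 72 (D(A, O) = -3*6*(-4) = -18*(-4) = 72)
(D(s, -5)*(-16/43))*m(5) = (72*(-16/43))*(3 - 4*5 - 2*5²) = (72*(-16*1/43))*(3 - 20 - 2*25) = (72*(-16/43))*(3 - 20 - 50) = -1152/43*(-67) = 77184/43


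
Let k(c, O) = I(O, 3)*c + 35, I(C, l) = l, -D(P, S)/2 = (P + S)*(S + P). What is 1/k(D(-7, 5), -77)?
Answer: 1/11 ≈ 0.090909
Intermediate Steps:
D(P, S) = -2*(P + S)**2 (D(P, S) = -2*(P + S)*(S + P) = -2*(P + S)*(P + S) = -2*(P + S)**2)
k(c, O) = 35 + 3*c (k(c, O) = 3*c + 35 = 35 + 3*c)
1/k(D(-7, 5), -77) = 1/(35 + 3*(-2*(-7 + 5)**2)) = 1/(35 + 3*(-2*(-2)**2)) = 1/(35 + 3*(-2*4)) = 1/(35 + 3*(-8)) = 1/(35 - 24) = 1/11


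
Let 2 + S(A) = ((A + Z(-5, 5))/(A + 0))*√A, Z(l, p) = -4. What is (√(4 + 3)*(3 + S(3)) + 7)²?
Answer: (21 + √7*(3 - √3))²/9 ≈ 65.906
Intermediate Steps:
S(A) = -2 + (-4 + A)/√A (S(A) = -2 + ((A - 4)/(A + 0))*√A = -2 + ((-4 + A)/A)*√A = -2 + (-4 + A)/√A)
(√(4 + 3)*(3 + S(3)) + 7)² = (√(4 + 3)*(3 + (-2 + √3 - 4*√3/3)) + 7)² = (√7*(3 + (-2 + √3 - 4*√3/3)) + 7)² = (√7*(3 + (-2 - √3/3)) + 7)² = (√7*(1 - √3/3) + 7)² = (7 + √7*(1 - √3/3))²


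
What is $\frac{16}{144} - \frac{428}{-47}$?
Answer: $\frac{3899}{423} \approx 9.2175$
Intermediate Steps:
$\frac{16}{144} - \frac{428}{-47} = 16 \cdot \frac{1}{144} - - \frac{428}{47} = \frac{1}{9} + \frac{428}{47} = \frac{3899}{423}$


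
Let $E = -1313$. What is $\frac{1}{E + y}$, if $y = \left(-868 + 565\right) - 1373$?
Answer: $- \frac{1}{2989} \approx -0.00033456$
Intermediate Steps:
$y = -1676$ ($y = -303 - 1373 = -1676$)
$\frac{1}{E + y} = \frac{1}{-1313 - 1676} = \frac{1}{-2989} = - \frac{1}{2989}$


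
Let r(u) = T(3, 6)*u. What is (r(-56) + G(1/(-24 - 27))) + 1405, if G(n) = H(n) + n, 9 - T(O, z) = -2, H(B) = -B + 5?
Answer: 794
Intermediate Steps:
H(B) = 5 - B
T(O, z) = 11 (T(O, z) = 9 - 1*(-2) = 9 + 2 = 11)
G(n) = 5 (G(n) = (5 - n) + n = 5)
r(u) = 11*u
(r(-56) + G(1/(-24 - 27))) + 1405 = (11*(-56) + 5) + 1405 = (-616 + 5) + 1405 = -611 + 1405 = 794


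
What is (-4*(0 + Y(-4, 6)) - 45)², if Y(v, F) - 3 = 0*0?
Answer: 3249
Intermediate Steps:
Y(v, F) = 3 (Y(v, F) = 3 + 0*0 = 3 + 0 = 3)
(-4*(0 + Y(-4, 6)) - 45)² = (-4*(0 + 3) - 45)² = (-4*3 - 45)² = (-12 - 45)² = (-57)² = 3249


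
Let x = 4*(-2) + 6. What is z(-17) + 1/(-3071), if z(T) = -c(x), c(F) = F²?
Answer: -12285/3071 ≈ -4.0003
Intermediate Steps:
x = -2 (x = -8 + 6 = -2)
z(T) = -4 (z(T) = -1*(-2)² = -1*4 = -4)
z(-17) + 1/(-3071) = -4 + 1/(-3071) = -4 - 1/3071 = -12285/3071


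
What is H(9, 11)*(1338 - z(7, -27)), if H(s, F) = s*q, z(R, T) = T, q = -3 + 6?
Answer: 36855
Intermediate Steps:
q = 3
H(s, F) = 3*s (H(s, F) = s*3 = 3*s)
H(9, 11)*(1338 - z(7, -27)) = (3*9)*(1338 - 1*(-27)) = 27*(1338 + 27) = 27*1365 = 36855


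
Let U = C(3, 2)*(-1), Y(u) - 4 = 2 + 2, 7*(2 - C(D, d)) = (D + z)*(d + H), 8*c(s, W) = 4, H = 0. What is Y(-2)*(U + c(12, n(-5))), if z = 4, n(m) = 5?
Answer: 4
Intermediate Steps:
c(s, W) = ½ (c(s, W) = (⅛)*4 = ½)
C(D, d) = 2 - d*(4 + D)/7 (C(D, d) = 2 - (D + 4)*(d + 0)/7 = 2 - (4 + D)*d/7 = 2 - d*(4 + D)/7)
Y(u) = 8 (Y(u) = 4 + (2 + 2) = 4 + 4 = 8)
U = 0 (U = (2 - 4/7*2 - ⅐*3*2)*(-1) = (2 - 8/7 - 6/7)*(-1) = 0*(-1) = 0)
Y(-2)*(U + c(12, n(-5))) = 8*(0 + ½) = 8*(½) = 4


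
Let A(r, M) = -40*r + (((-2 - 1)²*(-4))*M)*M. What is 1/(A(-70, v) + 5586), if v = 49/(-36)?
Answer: 36/299495 ≈ 0.00012020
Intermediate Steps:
v = -49/36 (v = 49*(-1/36) = -49/36 ≈ -1.3611)
A(r, M) = -40*r - 36*M² (A(r, M) = -40*r + (((-3)²*(-4))*M)*M = -40*r + ((9*(-4))*M)*M = -40*r + (-36*M)*M = -40*r - 36*M²)
1/(A(-70, v) + 5586) = 1/((-40*(-70) - 36*(-49/36)²) + 5586) = 1/((2800 - 36*2401/1296) + 5586) = 1/((2800 - 2401/36) + 5586) = 1/(98399/36 + 5586) = 1/(299495/36) = 36/299495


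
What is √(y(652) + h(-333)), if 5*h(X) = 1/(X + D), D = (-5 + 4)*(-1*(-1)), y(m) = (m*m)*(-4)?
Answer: I*√4742290184070/1670 ≈ 1304.0*I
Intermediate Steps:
y(m) = -4*m² (y(m) = m²*(-4) = -4*m²)
D = -1 (D = -1*1 = -1)
h(X) = 1/(5*(-1 + X)) (h(X) = 1/(5*(X - 1)) = 1/(5*(-1 + X)))
√(y(652) + h(-333)) = √(-4*652² + 1/(5*(-1 - 333))) = √(-4*425104 + (⅕)/(-334)) = √(-1700416 + (⅕)*(-1/334)) = √(-1700416 - 1/1670) = √(-2839694721/1670) = I*√4742290184070/1670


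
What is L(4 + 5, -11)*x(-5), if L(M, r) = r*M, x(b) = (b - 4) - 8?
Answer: 1683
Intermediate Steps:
x(b) = -12 + b (x(b) = (-4 + b) - 8 = -12 + b)
L(M, r) = M*r
L(4 + 5, -11)*x(-5) = ((4 + 5)*(-11))*(-12 - 5) = (9*(-11))*(-17) = -99*(-17) = 1683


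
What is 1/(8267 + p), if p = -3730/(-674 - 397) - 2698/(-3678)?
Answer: 656523/5430243724 ≈ 0.00012090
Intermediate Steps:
p = 2768083/656523 (p = -3730/(-1071) - 2698*(-1/3678) = -3730*(-1/1071) + 1349/1839 = 3730/1071 + 1349/1839 = 2768083/656523 ≈ 4.2163)
1/(8267 + p) = 1/(8267 + 2768083/656523) = 1/(5430243724/656523) = 656523/5430243724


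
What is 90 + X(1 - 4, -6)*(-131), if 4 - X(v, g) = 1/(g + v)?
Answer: -4037/9 ≈ -448.56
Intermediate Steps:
X(v, g) = 4 - 1/(g + v)
90 + X(1 - 4, -6)*(-131) = 90 + ((-1 + 4*(-6) + 4*(1 - 4))/(-6 + (1 - 4)))*(-131) = 90 + ((-1 - 24 + 4*(-3))/(-6 - 3))*(-131) = 90 + ((-1 - 24 - 12)/(-9))*(-131) = 90 - 1/9*(-37)*(-131) = 90 + (37/9)*(-131) = 90 - 4847/9 = -4037/9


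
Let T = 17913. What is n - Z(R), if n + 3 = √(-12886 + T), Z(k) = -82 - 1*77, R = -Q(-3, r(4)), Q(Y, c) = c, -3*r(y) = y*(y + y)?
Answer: 156 + √5027 ≈ 226.90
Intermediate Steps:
r(y) = -2*y²/3 (r(y) = -y*(y + y)/3 = -y*2*y/3 = -2*y²/3)
R = 32/3 (R = -(-2)*4²/3 = -(-2)*16/3 = -1*(-32/3) = 32/3 ≈ 10.667)
Z(k) = -159 (Z(k) = -82 - 77 = -159)
n = -3 + √5027 (n = -3 + √(-12886 + 17913) = -3 + √5027 ≈ 67.901)
n - Z(R) = (-3 + √5027) - 1*(-159) = (-3 + √5027) + 159 = 156 + √5027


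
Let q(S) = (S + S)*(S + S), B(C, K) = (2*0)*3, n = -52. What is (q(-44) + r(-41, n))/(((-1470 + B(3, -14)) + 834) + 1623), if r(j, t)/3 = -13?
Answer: 7705/987 ≈ 7.8065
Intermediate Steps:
r(j, t) = -39 (r(j, t) = 3*(-13) = -39)
B(C, K) = 0 (B(C, K) = 0*3 = 0)
q(S) = 4*S² (q(S) = (2*S)*(2*S) = 4*S²)
(q(-44) + r(-41, n))/(((-1470 + B(3, -14)) + 834) + 1623) = (4*(-44)² - 39)/(((-1470 + 0) + 834) + 1623) = (4*1936 - 39)/((-1470 + 834) + 1623) = (7744 - 39)/(-636 + 1623) = 7705/987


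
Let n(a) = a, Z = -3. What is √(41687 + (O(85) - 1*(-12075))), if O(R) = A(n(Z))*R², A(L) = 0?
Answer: √53762 ≈ 231.87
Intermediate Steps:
O(R) = 0 (O(R) = 0*R² = 0)
√(41687 + (O(85) - 1*(-12075))) = √(41687 + (0 - 1*(-12075))) = √(41687 + (0 + 12075)) = √(41687 + 12075) = √53762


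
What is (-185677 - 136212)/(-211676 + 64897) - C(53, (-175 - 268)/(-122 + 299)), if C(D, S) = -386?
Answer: 56978583/146779 ≈ 388.19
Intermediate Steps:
(-185677 - 136212)/(-211676 + 64897) - C(53, (-175 - 268)/(-122 + 299)) = (-185677 - 136212)/(-211676 + 64897) - 1*(-386) = -321889/(-146779) + 386 = -321889*(-1/146779) + 386 = 321889/146779 + 386 = 56978583/146779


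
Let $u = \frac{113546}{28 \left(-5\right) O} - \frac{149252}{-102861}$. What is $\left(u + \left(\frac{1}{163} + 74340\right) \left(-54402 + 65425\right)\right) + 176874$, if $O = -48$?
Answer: $\frac{15391200972023775233}{18778304160} \approx 8.1963 \cdot 10^{8}$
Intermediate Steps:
$u = \frac{2113738091}{115204320}$ ($u = \frac{113546}{28 \left(-5\right) \left(-48\right)} - \frac{149252}{-102861} = \frac{113546}{\left(-140\right) \left(-48\right)} - - \frac{149252}{102861} = \frac{113546}{6720} + \frac{149252}{102861} = 113546 \cdot \frac{1}{6720} + \frac{149252}{102861} = \frac{56773}{3360} + \frac{149252}{102861} = \frac{2113738091}{115204320} \approx 18.348$)
$\left(u + \left(\frac{1}{163} + 74340\right) \left(-54402 + 65425\right)\right) + 176874 = \left(\frac{2113738091}{115204320} + \left(\frac{1}{163} + 74340\right) \left(-54402 + 65425\right)\right) + 176874 = \left(\frac{2113738091}{115204320} + \left(\frac{1}{163} + 74340\right) 11023\right) + 176874 = \left(\frac{2113738091}{115204320} + \frac{12117421}{163} \cdot 11023\right) + 176874 = \left(\frac{2113738091}{115204320} + \frac{133570331683}{163}\right) + 176874 = \frac{15387879578253779393}{18778304160} + 176874 = \frac{15391200972023775233}{18778304160}$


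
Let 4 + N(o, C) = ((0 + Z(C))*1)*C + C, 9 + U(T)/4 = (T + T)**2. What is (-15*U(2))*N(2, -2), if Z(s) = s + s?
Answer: -840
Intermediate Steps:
Z(s) = 2*s
U(T) = -36 + 16*T**2 (U(T) = -36 + 4*(T + T)**2 = -36 + 4*(2*T)**2 = -36 + 4*(4*T**2) = -36 + 16*T**2)
N(o, C) = -4 + C + 2*C**2 (N(o, C) = -4 + (((0 + 2*C)*1)*C + C) = -4 + (((2*C)*1)*C + C) = -4 + ((2*C)*C + C) = -4 + (2*C**2 + C) = -4 + (C + 2*C**2) = -4 + C + 2*C**2)
(-15*U(2))*N(2, -2) = (-15*(-36 + 16*2**2))*(-4 - 2 + 2*(-2)**2) = (-15*(-36 + 16*4))*(-4 - 2 + 2*4) = (-15*(-36 + 64))*(-4 - 2 + 8) = -15*28*2 = -420*2 = -840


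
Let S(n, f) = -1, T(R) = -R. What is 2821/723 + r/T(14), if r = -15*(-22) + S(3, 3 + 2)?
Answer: -28339/1446 ≈ -19.598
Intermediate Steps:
r = 329 (r = -15*(-22) - 1 = 330 - 1 = 329)
2821/723 + r/T(14) = 2821/723 + 329/((-1*14)) = 2821*(1/723) + 329/(-14) = 2821/723 + 329*(-1/14) = 2821/723 - 47/2 = -28339/1446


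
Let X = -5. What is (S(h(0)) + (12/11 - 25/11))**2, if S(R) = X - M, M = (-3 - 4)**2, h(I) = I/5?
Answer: 368449/121 ≈ 3045.0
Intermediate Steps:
h(I) = I/5 (h(I) = I*(1/5) = I/5)
M = 49 (M = (-7)**2 = 49)
S(R) = -54 (S(R) = -5 - 1*49 = -5 - 49 = -54)
(S(h(0)) + (12/11 - 25/11))**2 = (-54 + (12/11 - 25/11))**2 = (-54 - 13/11)**2 = (-607/11)**2 = 368449/121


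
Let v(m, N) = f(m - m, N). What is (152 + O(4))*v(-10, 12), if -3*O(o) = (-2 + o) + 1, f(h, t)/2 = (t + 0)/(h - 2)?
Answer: -1812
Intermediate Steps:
f(h, t) = 2*t/(-2 + h) (f(h, t) = 2*((t + 0)/(h - 2)) = 2*(t/(-2 + h)) = 2*t/(-2 + h))
v(m, N) = -N (v(m, N) = 2*N/(-2 + (m - m)) = 2*N/(-2 + 0) = 2*N/(-2) = 2*N*(-½) = -N)
O(o) = ⅓ - o/3 (O(o) = -((-2 + o) + 1)/3 = -(-1 + o)/3 = ⅓ - o/3)
(152 + O(4))*v(-10, 12) = (152 + (⅓ - ⅓*4))*(-1*12) = (152 + (⅓ - 4/3))*(-12) = (152 - 1)*(-12) = 151*(-12) = -1812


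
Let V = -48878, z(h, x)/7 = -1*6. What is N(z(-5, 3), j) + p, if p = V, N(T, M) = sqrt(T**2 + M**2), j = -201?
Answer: -48878 + 3*sqrt(4685) ≈ -48673.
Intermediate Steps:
z(h, x) = -42 (z(h, x) = 7*(-1*6) = 7*(-6) = -42)
N(T, M) = sqrt(M**2 + T**2)
p = -48878
N(z(-5, 3), j) + p = sqrt((-201)**2 + (-42)**2) - 48878 = sqrt(40401 + 1764) - 48878 = sqrt(42165) - 48878 = 3*sqrt(4685) - 48878 = -48878 + 3*sqrt(4685)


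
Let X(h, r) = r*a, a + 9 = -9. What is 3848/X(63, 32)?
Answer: -481/72 ≈ -6.6806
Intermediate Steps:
a = -18 (a = -9 - 9 = -18)
X(h, r) = -18*r (X(h, r) = r*(-18) = -18*r)
3848/X(63, 32) = 3848/((-18*32)) = 3848/(-576) = 3848*(-1/576) = -481/72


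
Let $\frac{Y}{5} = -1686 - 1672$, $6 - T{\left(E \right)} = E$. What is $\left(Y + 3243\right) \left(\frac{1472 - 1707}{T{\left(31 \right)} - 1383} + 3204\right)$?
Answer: $- \frac{61116843449}{1408} \approx -4.3407 \cdot 10^{7}$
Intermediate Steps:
$T{\left(E \right)} = 6 - E$
$Y = -16790$ ($Y = 5 \left(-1686 - 1672\right) = 5 \left(-3358\right) = -16790$)
$\left(Y + 3243\right) \left(\frac{1472 - 1707}{T{\left(31 \right)} - 1383} + 3204\right) = \left(-16790 + 3243\right) \left(\frac{1472 - 1707}{\left(6 - 31\right) - 1383} + 3204\right) = - 13547 \left(- \frac{235}{\left(6 - 31\right) - 1383} + 3204\right) = - 13547 \left(- \frac{235}{-25 - 1383} + 3204\right) = - 13547 \left(- \frac{235}{-1408} + 3204\right) = - 13547 \left(\left(-235\right) \left(- \frac{1}{1408}\right) + 3204\right) = - 13547 \left(\frac{235}{1408} + 3204\right) = \left(-13547\right) \frac{4511467}{1408} = - \frac{61116843449}{1408}$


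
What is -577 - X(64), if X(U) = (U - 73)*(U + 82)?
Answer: 737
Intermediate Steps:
X(U) = (-73 + U)*(82 + U)
-577 - X(64) = -577 - (-5986 + 64² + 9*64) = -577 - (-5986 + 4096 + 576) = -577 - 1*(-1314) = -577 + 1314 = 737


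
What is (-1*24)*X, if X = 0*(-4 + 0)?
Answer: 0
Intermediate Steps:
X = 0 (X = 0*(-4) = 0)
(-1*24)*X = -1*24*0 = -24*0 = 0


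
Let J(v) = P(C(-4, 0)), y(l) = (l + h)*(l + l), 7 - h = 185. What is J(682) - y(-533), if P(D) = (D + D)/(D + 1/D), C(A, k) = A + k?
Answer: -12884710/17 ≈ -7.5792e+5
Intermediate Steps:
h = -178 (h = 7 - 1*185 = 7 - 185 = -178)
y(l) = 2*l*(-178 + l) (y(l) = (l - 178)*(l + l) = (-178 + l)*(2*l) = 2*l*(-178 + l))
P(D) = 2*D/(D + 1/D) (P(D) = (2*D)/(D + 1/D) = 2*D/(D + 1/D))
J(v) = 32/17 (J(v) = 2*(-4 + 0)²/(1 + (-4 + 0)²) = 2*(-4)²/(1 + (-4)²) = 2*16/(1 + 16) = 2*16/17 = 2*16*(1/17) = 32/17)
J(682) - y(-533) = 32/17 - 2*(-533)*(-178 - 533) = 32/17 - 2*(-533)*(-711) = 32/17 - 1*757926 = 32/17 - 757926 = -12884710/17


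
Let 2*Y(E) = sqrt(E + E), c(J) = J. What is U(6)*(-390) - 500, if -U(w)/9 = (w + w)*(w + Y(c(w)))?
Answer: 252220 + 42120*sqrt(3) ≈ 3.2517e+5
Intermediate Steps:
Y(E) = sqrt(2)*sqrt(E)/2 (Y(E) = sqrt(E + E)/2 = sqrt(2*E)/2 = (sqrt(2)*sqrt(E))/2 = sqrt(2)*sqrt(E)/2)
U(w) = -18*w*(w + sqrt(2)*sqrt(w)/2) (U(w) = -9*(w + w)*(w + sqrt(2)*sqrt(w)/2) = -9*2*w*(w + sqrt(2)*sqrt(w)/2) = -18*w*(w + sqrt(2)*sqrt(w)/2))
U(6)*(-390) - 500 = -9*6*(2*6 + sqrt(2)*sqrt(6))*(-390) - 500 = -9*6*(12 + 2*sqrt(3))*(-390) - 500 = (-648 - 108*sqrt(3))*(-390) - 500 = (252720 + 42120*sqrt(3)) - 500 = 252220 + 42120*sqrt(3)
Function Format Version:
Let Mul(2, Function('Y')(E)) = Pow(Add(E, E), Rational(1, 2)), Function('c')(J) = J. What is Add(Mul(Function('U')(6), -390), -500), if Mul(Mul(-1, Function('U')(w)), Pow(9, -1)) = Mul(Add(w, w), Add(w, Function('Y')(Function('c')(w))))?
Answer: Add(252220, Mul(42120, Pow(3, Rational(1, 2)))) ≈ 3.2517e+5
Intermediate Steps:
Function('Y')(E) = Mul(Rational(1, 2), Pow(2, Rational(1, 2)), Pow(E, Rational(1, 2))) (Function('Y')(E) = Mul(Rational(1, 2), Pow(Add(E, E), Rational(1, 2))) = Mul(Rational(1, 2), Pow(Mul(2, E), Rational(1, 2))) = Mul(Rational(1, 2), Mul(Pow(2, Rational(1, 2)), Pow(E, Rational(1, 2)))) = Mul(Rational(1, 2), Pow(2, Rational(1, 2)), Pow(E, Rational(1, 2))))
Function('U')(w) = Mul(-18, w, Add(w, Mul(Rational(1, 2), Pow(2, Rational(1, 2)), Pow(w, Rational(1, 2))))) (Function('U')(w) = Mul(-9, Mul(Add(w, w), Add(w, Mul(Rational(1, 2), Pow(2, Rational(1, 2)), Pow(w, Rational(1, 2)))))) = Mul(-9, Mul(Mul(2, w), Add(w, Mul(Rational(1, 2), Pow(2, Rational(1, 2)), Pow(w, Rational(1, 2)))))) = Mul(-9, Mul(2, w, Add(w, Mul(Rational(1, 2), Pow(2, Rational(1, 2)), Pow(w, Rational(1, 2)))))) = Mul(-18, w, Add(w, Mul(Rational(1, 2), Pow(2, Rational(1, 2)), Pow(w, Rational(1, 2))))))
Add(Mul(Function('U')(6), -390), -500) = Add(Mul(Mul(-9, 6, Add(Mul(2, 6), Mul(Pow(2, Rational(1, 2)), Pow(6, Rational(1, 2))))), -390), -500) = Add(Mul(Mul(-9, 6, Add(12, Mul(2, Pow(3, Rational(1, 2))))), -390), -500) = Add(Mul(Add(-648, Mul(-108, Pow(3, Rational(1, 2)))), -390), -500) = Add(Add(252720, Mul(42120, Pow(3, Rational(1, 2)))), -500) = Add(252220, Mul(42120, Pow(3, Rational(1, 2))))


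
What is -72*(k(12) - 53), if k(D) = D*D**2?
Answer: -120600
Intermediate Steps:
k(D) = D**3
-72*(k(12) - 53) = -72*(12**3 - 53) = -72*(1728 - 53) = -72*1675 = -120600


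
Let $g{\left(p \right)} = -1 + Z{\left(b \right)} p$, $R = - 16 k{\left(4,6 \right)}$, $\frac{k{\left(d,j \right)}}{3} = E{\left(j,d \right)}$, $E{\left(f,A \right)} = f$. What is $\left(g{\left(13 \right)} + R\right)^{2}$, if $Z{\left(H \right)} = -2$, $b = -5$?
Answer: $99225$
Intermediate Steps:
$k{\left(d,j \right)} = 3 j$
$R = -288$ ($R = - 16 \cdot 3 \cdot 6 = \left(-16\right) 18 = -288$)
$g{\left(p \right)} = -1 - 2 p$
$\left(g{\left(13 \right)} + R\right)^{2} = \left(\left(-1 - 26\right) - 288\right)^{2} = \left(-27 - 288\right)^{2} = \left(-315\right)^{2} = 99225$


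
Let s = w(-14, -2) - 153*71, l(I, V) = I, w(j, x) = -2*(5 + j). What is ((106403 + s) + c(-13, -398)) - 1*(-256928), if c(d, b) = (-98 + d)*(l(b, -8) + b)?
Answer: 440842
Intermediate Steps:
w(j, x) = -10 - 2*j
s = -10845 (s = (-10 - 2*(-14)) - 153*71 = (-10 + 28) - 10863 = 18 - 10863 = -10845)
c(d, b) = 2*b*(-98 + d) (c(d, b) = (-98 + d)*(b + b) = (-98 + d)*(2*b) = 2*b*(-98 + d))
((106403 + s) + c(-13, -398)) - 1*(-256928) = ((106403 - 10845) + 2*(-398)*(-98 - 13)) - 1*(-256928) = (95558 + 2*(-398)*(-111)) + 256928 = (95558 + 88356) + 256928 = 183914 + 256928 = 440842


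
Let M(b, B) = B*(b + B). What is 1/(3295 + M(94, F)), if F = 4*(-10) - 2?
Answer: 1/1111 ≈ 0.00090009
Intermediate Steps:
F = -42 (F = -40 - 2 = -42)
M(b, B) = B*(B + b)
1/(3295 + M(94, F)) = 1/(3295 - 42*(-42 + 94)) = 1/(3295 - 42*52) = 1/(3295 - 2184) = 1/1111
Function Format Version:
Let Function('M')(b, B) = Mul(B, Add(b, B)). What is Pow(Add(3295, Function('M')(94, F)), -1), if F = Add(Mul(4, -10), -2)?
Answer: Rational(1, 1111) ≈ 0.00090009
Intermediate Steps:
F = -42 (F = Add(-40, -2) = -42)
Function('M')(b, B) = Mul(B, Add(B, b))
Pow(Add(3295, Function('M')(94, F)), -1) = Pow(Add(3295, Mul(-42, Add(-42, 94))), -1) = Pow(Add(3295, Mul(-42, 52)), -1) = Pow(Add(3295, -2184), -1) = Pow(1111, -1) = Rational(1, 1111)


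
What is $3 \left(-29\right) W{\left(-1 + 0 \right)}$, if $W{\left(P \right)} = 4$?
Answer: $-348$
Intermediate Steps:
$3 \left(-29\right) W{\left(-1 + 0 \right)} = 3 \left(-29\right) 4 = \left(-87\right) 4 = -348$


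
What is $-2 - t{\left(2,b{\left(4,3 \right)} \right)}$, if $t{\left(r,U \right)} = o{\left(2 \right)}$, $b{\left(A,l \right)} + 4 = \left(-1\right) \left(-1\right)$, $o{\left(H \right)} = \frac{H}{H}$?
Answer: $-3$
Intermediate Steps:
$o{\left(H \right)} = 1$
$b{\left(A,l \right)} = -3$ ($b{\left(A,l \right)} = -4 - -1 = -4 + 1 = -3$)
$t{\left(r,U \right)} = 1$
$-2 - t{\left(2,b{\left(4,3 \right)} \right)} = -2 - 1 = -3$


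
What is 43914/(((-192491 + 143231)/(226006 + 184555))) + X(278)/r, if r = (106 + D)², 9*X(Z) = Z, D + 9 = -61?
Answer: -8762276045849/23940360 ≈ -3.6600e+5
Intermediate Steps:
D = -70 (D = -9 - 61 = -70)
X(Z) = Z/9
r = 1296 (r = (106 - 70)² = 36² = 1296)
43914/(((-192491 + 143231)/(226006 + 184555))) + X(278)/r = 43914/(((-192491 + 143231)/(226006 + 184555))) + ((⅑)*278)/1296 = 43914/((-49260/410561)) + (278/9)*(1/1296) = 43914/((-49260*1/410561)) + 139/5832 = 43914/(-49260/410561) + 139/5832 = 43914*(-410561/49260) + 139/5832 = -3004895959/8210 + 139/5832 = -8762276045849/23940360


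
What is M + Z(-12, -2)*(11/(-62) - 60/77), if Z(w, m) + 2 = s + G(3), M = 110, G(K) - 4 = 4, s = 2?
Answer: 244302/2387 ≈ 102.35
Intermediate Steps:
G(K) = 8 (G(K) = 4 + 4 = 8)
Z(w, m) = 8 (Z(w, m) = -2 + (2 + 8) = -2 + 10 = 8)
M + Z(-12, -2)*(11/(-62) - 60/77) = 110 + 8*(11/(-62) - 60/77) = 110 + 8*(11*(-1/62) - 60*1/77) = 110 + 8*(-11/62 - 60/77) = 110 + 8*(-4567/4774) = 110 - 18268/2387 = 244302/2387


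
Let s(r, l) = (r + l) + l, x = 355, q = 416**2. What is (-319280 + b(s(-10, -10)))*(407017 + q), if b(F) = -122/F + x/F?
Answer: -5556306380209/30 ≈ -1.8521e+11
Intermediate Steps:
q = 173056
s(r, l) = r + 2*l (s(r, l) = (l + r) + l = r + 2*l)
b(F) = 233/F (b(F) = -122/F + 355/F = 233/F)
(-319280 + b(s(-10, -10)))*(407017 + q) = (-319280 + 233/(-10 + 2*(-10)))*(407017 + 173056) = (-319280 + 233/(-10 - 20))*580073 = (-319280 + 233/(-30))*580073 = (-319280 + 233*(-1/30))*580073 = (-319280 - 233/30)*580073 = -9578633/30*580073 = -5556306380209/30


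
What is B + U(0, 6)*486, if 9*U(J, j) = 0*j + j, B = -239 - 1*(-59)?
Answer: 144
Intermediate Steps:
B = -180 (B = -239 + 59 = -180)
U(J, j) = j/9 (U(J, j) = (0*j + j)/9 = (0 + j)/9 = j/9)
B + U(0, 6)*486 = -180 + ((⅑)*6)*486 = -180 + (⅔)*486 = -180 + 324 = 144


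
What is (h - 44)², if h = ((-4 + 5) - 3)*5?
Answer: 2916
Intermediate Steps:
h = -10 (h = (1 - 3)*5 = -2*5 = -10)
(h - 44)² = (-10 - 44)² = (-54)² = 2916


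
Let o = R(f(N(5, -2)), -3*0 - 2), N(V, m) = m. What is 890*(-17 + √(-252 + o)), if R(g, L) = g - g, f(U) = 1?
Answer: -15130 + 5340*I*√7 ≈ -15130.0 + 14128.0*I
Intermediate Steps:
R(g, L) = 0
o = 0
890*(-17 + √(-252 + o)) = 890*(-17 + √(-252 + 0)) = 890*(-17 + √(-252)) = 890*(-17 + 6*I*√7) = -15130 + 5340*I*√7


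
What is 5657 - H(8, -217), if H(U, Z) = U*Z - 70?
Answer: 7463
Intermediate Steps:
H(U, Z) = -70 + U*Z
5657 - H(8, -217) = 5657 - (-70 + 8*(-217)) = 5657 - (-70 - 1736) = 5657 - 1*(-1806) = 5657 + 1806 = 7463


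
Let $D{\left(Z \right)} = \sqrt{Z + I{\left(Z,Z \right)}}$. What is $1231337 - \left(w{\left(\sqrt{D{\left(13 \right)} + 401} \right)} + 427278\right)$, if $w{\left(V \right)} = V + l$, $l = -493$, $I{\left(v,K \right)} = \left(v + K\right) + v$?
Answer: $804552 - \sqrt{401 + 2 \sqrt{13}} \approx 8.0453 \cdot 10^{5}$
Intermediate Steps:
$I{\left(v,K \right)} = K + 2 v$ ($I{\left(v,K \right)} = \left(K + v\right) + v = K + 2 v$)
$D{\left(Z \right)} = 2 \sqrt{Z}$ ($D{\left(Z \right)} = \sqrt{Z + \left(Z + 2 Z\right)} = \sqrt{Z + 3 Z} = \sqrt{4 Z} = 2 \sqrt{Z}$)
$w{\left(V \right)} = -493 + V$ ($w{\left(V \right)} = V - 493 = -493 + V$)
$1231337 - \left(w{\left(\sqrt{D{\left(13 \right)} + 401} \right)} + 427278\right) = 1231337 - \left(\left(-493 + \sqrt{2 \sqrt{13} + 401}\right) + 427278\right) = 1231337 - \left(\left(-493 + \sqrt{401 + 2 \sqrt{13}}\right) + 427278\right) = 1231337 - \left(426785 + \sqrt{401 + 2 \sqrt{13}}\right) = 804552 - \sqrt{401 + 2 \sqrt{13}}$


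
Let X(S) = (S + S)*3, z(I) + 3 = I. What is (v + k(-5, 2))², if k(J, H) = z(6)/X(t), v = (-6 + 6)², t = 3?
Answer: 1/36 ≈ 0.027778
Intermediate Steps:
z(I) = -3 + I
X(S) = 6*S (X(S) = (2*S)*3 = 6*S)
v = 0 (v = 0² = 0)
k(J, H) = ⅙ (k(J, H) = (-3 + 6)/((6*3)) = 3/18 = 3*(1/18) = ⅙)
(v + k(-5, 2))² = (0 + ⅙)² = (⅙)² = 1/36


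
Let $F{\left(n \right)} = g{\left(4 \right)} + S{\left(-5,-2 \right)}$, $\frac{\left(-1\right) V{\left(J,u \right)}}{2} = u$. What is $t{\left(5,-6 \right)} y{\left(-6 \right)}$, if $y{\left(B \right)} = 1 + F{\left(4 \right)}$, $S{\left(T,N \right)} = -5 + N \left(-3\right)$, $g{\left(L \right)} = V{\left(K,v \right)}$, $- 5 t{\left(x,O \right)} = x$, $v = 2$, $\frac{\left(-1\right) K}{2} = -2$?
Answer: $2$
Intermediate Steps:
$K = 4$ ($K = \left(-2\right) \left(-2\right) = 4$)
$V{\left(J,u \right)} = - 2 u$
$t{\left(x,O \right)} = - \frac{x}{5}$
$g{\left(L \right)} = -4$ ($g{\left(L \right)} = \left(-2\right) 2 = -4$)
$S{\left(T,N \right)} = -5 - 3 N$
$F{\left(n \right)} = -3$ ($F{\left(n \right)} = -4 - -1 = -4 + \left(-5 + 6\right) = -4 + 1 = -3$)
$y{\left(B \right)} = -2$ ($y{\left(B \right)} = 1 - 3 = -2$)
$t{\left(5,-6 \right)} y{\left(-6 \right)} = \left(- \frac{1}{5}\right) 5 \left(-2\right) = \left(-1\right) \left(-2\right) = 2$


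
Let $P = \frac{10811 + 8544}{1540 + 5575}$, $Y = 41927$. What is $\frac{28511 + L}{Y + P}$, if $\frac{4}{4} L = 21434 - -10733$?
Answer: $\frac{14390799}{9944332} \approx 1.4471$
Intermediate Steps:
$P = \frac{3871}{1423}$ ($P = \frac{19355}{7115} = 19355 \cdot \frac{1}{7115} = \frac{3871}{1423} \approx 2.7203$)
$L = 32167$ ($L = 21434 - -10733 = 21434 + 10733 = 32167$)
$\frac{28511 + L}{Y + P} = \frac{28511 + 32167}{41927 + \frac{3871}{1423}} = \frac{60678}{\frac{59665992}{1423}} = 60678 \cdot \frac{1423}{59665992} = \frac{14390799}{9944332}$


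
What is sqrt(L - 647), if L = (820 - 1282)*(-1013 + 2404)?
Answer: I*sqrt(643289) ≈ 802.05*I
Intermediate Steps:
L = -642642 (L = -462*1391 = -642642)
sqrt(L - 647) = sqrt(-642642 - 647) = sqrt(-643289) = I*sqrt(643289)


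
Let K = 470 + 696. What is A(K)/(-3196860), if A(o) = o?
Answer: -583/1598430 ≈ -0.00036473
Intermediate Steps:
K = 1166
A(K)/(-3196860) = 1166/(-3196860) = 1166*(-1/3196860) = -583/1598430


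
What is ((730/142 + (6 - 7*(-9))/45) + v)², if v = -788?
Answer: 692410380544/1134225 ≈ 6.1047e+5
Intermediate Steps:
((730/142 + (6 - 7*(-9))/45) + v)² = ((730/142 + (6 - 7*(-9))/45) - 788)² = ((730*(1/142) + (6 + 63)*(1/45)) - 788)² = ((365/71 + 69*(1/45)) - 788)² = ((365/71 + 23/15) - 788)² = (7108/1065 - 788)² = (-832112/1065)² = 692410380544/1134225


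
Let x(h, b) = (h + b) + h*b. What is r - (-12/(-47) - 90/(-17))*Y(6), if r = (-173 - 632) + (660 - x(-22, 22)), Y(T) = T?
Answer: 244257/799 ≈ 305.70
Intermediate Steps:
x(h, b) = b + h + b*h (x(h, b) = (b + h) + b*h = b + h + b*h)
r = 339 (r = (-173 - 632) + (660 - (22 - 22 + 22*(-22))) = -805 + (660 - (22 - 22 - 484)) = -805 + (660 - 1*(-484)) = -805 + (660 + 484) = -805 + 1144 = 339)
r - (-12/(-47) - 90/(-17))*Y(6) = 339 - (-12/(-47) - 90/(-17))*6 = 339 - (-12*(-1/47) - 90*(-1/17))*6 = 339 - (12/47 + 90/17)*6 = 339 - 4434*6/799 = 339 - 1*26604/799 = 339 - 26604/799 = 244257/799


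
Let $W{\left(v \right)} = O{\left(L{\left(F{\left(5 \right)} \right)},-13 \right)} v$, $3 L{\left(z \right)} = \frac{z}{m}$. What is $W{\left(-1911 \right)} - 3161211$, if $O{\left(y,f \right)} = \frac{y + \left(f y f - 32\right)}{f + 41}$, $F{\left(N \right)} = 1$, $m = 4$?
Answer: $- \frac{25279951}{8} \approx -3.16 \cdot 10^{6}$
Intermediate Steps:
$L{\left(z \right)} = \frac{z}{12}$ ($L{\left(z \right)} = \frac{z \frac{1}{4}}{3} = \frac{\frac{1}{4} z}{3} = \frac{z}{12}$)
$O{\left(y,f \right)} = \frac{-32 + y + y f^{2}}{41 + f}$ ($O{\left(y,f \right)} = \frac{y + \left(y f^{2} - 32\right)}{41 + f} = \frac{y + \left(-32 + y f^{2}\right)}{41 + f} = \frac{-32 + y + y f^{2}}{41 + f}$)
$W{\left(v \right)} = - \frac{107 v}{168}$ ($W{\left(v \right)} = \frac{-32 + \frac{1}{12} \cdot 1 + \frac{1}{12} \cdot 1 \left(-13\right)^{2}}{41 - 13} v = \frac{-32 + \frac{1}{12} + \frac{1}{12} \cdot 169}{28} v = \frac{-32 + \frac{1}{12} + \frac{169}{12}}{28} v = \frac{1}{28} \left(- \frac{107}{6}\right) v = - \frac{107 v}{168}$)
$W{\left(-1911 \right)} - 3161211 = \left(- \frac{107}{168}\right) \left(-1911\right) - 3161211 = \frac{9737}{8} - 3161211 = - \frac{25279951}{8}$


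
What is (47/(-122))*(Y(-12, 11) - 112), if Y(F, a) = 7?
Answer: 4935/122 ≈ 40.451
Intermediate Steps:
(47/(-122))*(Y(-12, 11) - 112) = (47/(-122))*(7 - 112) = (47*(-1/122))*(-105) = -47/122*(-105) = 4935/122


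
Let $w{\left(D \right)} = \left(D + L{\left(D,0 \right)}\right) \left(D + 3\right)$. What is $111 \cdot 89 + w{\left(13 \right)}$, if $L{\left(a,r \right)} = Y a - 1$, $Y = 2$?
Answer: $10487$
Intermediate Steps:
$L{\left(a,r \right)} = -1 + 2 a$ ($L{\left(a,r \right)} = 2 a - 1 = -1 + 2 a$)
$w{\left(D \right)} = \left(-1 + 3 D\right) \left(3 + D\right)$ ($w{\left(D \right)} = \left(D + \left(-1 + 2 D\right)\right) \left(D + 3\right) = \left(-1 + 3 D\right) \left(3 + D\right)$)
$111 \cdot 89 + w{\left(13 \right)} = 111 \cdot 89 + \left(-3 + 3 \cdot 13^{2} + 8 \cdot 13\right) = 9879 + \left(-3 + 3 \cdot 169 + 104\right) = 9879 + \left(-3 + 507 + 104\right) = 9879 + 608 = 10487$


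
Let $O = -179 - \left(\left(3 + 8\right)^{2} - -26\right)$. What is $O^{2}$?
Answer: $106276$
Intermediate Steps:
$O = -326$ ($O = -179 - \left(11^{2} + 26\right) = -179 - \left(121 + 26\right) = -179 - 147 = -326$)
$O^{2} = \left(-326\right)^{2} = 106276$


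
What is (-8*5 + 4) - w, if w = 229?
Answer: -265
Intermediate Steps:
(-8*5 + 4) - w = (-8*5 + 4) - 1*229 = (-40 + 4) - 229 = -36 - 229 = -265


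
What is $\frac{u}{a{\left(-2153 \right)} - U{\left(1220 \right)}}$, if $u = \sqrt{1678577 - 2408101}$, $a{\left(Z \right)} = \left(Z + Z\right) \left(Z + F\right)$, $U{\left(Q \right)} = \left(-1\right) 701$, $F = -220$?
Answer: $\frac{2 i \sqrt{182381}}{10218839} \approx 8.3583 \cdot 10^{-5} i$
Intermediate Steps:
$U{\left(Q \right)} = -701$
$a{\left(Z \right)} = 2 Z \left(-220 + Z\right)$ ($a{\left(Z \right)} = \left(Z + Z\right) \left(Z - 220\right) = 2 Z \left(-220 + Z\right)$)
$u = 2 i \sqrt{182381}$ ($u = \sqrt{-729524} = 2 i \sqrt{182381} \approx 854.12 i$)
$\frac{u}{a{\left(-2153 \right)} - U{\left(1220 \right)}} = \frac{2 i \sqrt{182381}}{2 \left(-2153\right) \left(-220 - 2153\right) - -701} = \frac{2 i \sqrt{182381}}{2 \left(-2153\right) \left(-2373\right) + 701} = \frac{2 i \sqrt{182381}}{10218138 + 701} = \frac{2 i \sqrt{182381}}{10218839}$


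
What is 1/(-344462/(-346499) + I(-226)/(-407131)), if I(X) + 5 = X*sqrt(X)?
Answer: 19784132565077069013273/19669454372489435869465 - 11047056678522553606*I*sqrt(226)/19669454372489435869465 ≈ 1.0058 - 0.0084432*I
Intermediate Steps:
I(X) = -5 + X**(3/2) (I(X) = -5 + X*sqrt(X) = -5 + X**(3/2))
1/(-344462/(-346499) + I(-226)/(-407131)) = 1/(-344462/(-346499) + (-5 + (-226)**(3/2))/(-407131)) = 1/(-344462*(-1/346499) + (-5 - 226*I*sqrt(226))*(-1/407131)) = 1/(344462/346499 + (5/407131 + 226*I*sqrt(226)/407131)) = 1/(140242891017/141070484369 + 226*I*sqrt(226)/407131)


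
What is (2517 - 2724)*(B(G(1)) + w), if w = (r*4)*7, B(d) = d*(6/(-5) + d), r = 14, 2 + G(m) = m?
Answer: -407997/5 ≈ -81599.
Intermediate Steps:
G(m) = -2 + m
B(d) = d*(-6/5 + d) (B(d) = d*(6*(-⅕) + d) = d*(-6/5 + d))
w = 392 (w = (14*4)*7 = 56*7 = 392)
(2517 - 2724)*(B(G(1)) + w) = (2517 - 2724)*((-2 + 1)*(-6 + 5*(-2 + 1))/5 + 392) = -207*((⅕)*(-1)*(-6 + 5*(-1)) + 392) = -207*((⅕)*(-1)*(-6 - 5) + 392) = -207*((⅕)*(-1)*(-11) + 392) = -207*(11/5 + 392) = -207*1971/5 = -407997/5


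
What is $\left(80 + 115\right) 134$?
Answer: $26130$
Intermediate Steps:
$\left(80 + 115\right) 134 = 195 \cdot 134 = 26130$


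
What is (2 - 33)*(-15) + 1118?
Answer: 1583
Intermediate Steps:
(2 - 33)*(-15) + 1118 = -31*(-15) + 1118 = 465 + 1118 = 1583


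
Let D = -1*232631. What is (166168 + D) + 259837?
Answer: 193374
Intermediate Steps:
D = -232631
(166168 + D) + 259837 = (166168 - 232631) + 259837 = -66463 + 259837 = 193374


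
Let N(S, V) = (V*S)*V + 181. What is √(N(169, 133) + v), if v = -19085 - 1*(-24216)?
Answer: √2994753 ≈ 1730.5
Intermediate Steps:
N(S, V) = 181 + S*V² (N(S, V) = (S*V)*V + 181 = S*V² + 181 = 181 + S*V²)
v = 5131 (v = -19085 + 24216 = 5131)
√(N(169, 133) + v) = √((181 + 169*133²) + 5131) = √((181 + 169*17689) + 5131) = √((181 + 2989441) + 5131) = √(2989622 + 5131) = √2994753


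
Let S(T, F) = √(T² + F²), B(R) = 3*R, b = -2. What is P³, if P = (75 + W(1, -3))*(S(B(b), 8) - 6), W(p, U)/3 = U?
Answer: 18399744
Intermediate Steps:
W(p, U) = 3*U
S(T, F) = √(F² + T²)
P = 264 (P = (75 + 3*(-3))*(√(8² + (3*(-2))²) - 6) = (75 - 9)*(√(64 + (-6)²) - 6) = 66*(√(64 + 36) - 6) = 66*(√100 - 6) = 66*(10 - 6) = 66*4 = 264)
P³ = 264³ = 18399744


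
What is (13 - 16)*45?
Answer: -135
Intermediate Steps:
(13 - 16)*45 = -3*45 = -135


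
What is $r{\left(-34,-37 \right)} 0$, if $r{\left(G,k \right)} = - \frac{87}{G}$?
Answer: $0$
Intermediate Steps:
$r{\left(G,k \right)} = - \frac{87}{G}$
$r{\left(-34,-37 \right)} 0 = - \frac{87}{-34} \cdot 0 = \left(-87\right) \left(- \frac{1}{34}\right) 0 = \frac{87}{34} \cdot 0 = 0$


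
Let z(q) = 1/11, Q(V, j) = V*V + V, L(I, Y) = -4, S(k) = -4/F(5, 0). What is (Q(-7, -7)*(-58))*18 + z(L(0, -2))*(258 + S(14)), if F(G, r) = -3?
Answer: -1446206/33 ≈ -43824.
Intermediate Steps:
S(k) = 4/3 (S(k) = -4/(-3) = -4*(-⅓) = 4/3)
Q(V, j) = V + V² (Q(V, j) = V² + V = V + V²)
z(q) = 1/11
(Q(-7, -7)*(-58))*18 + z(L(0, -2))*(258 + S(14)) = (-7*(1 - 7)*(-58))*18 + (258 + 4/3)/11 = (-7*(-6)*(-58))*18 + (1/11)*(778/3) = (42*(-58))*18 + 778/33 = -2436*18 + 778/33 = -43848 + 778/33 = -1446206/33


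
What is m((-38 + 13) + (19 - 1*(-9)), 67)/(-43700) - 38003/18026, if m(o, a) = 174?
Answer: -207983453/98467025 ≈ -2.1122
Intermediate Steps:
m((-38 + 13) + (19 - 1*(-9)), 67)/(-43700) - 38003/18026 = 174/(-43700) - 38003/18026 = 174*(-1/43700) - 38003*1/18026 = -87/21850 - 38003/18026 = -207983453/98467025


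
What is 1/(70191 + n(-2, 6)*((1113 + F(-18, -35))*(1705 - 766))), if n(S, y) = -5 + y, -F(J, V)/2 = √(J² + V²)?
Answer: 61961/68801471416 + 313*√1549/206404414248 ≈ 9.6026e-7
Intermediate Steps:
F(J, V) = -2*√(J² + V²)
1/(70191 + n(-2, 6)*((1113 + F(-18, -35))*(1705 - 766))) = 1/(70191 + (-5 + 6)*((1113 - 2*√((-18)² + (-35)²))*(1705 - 766))) = 1/(70191 + 1*((1113 - 2*√(324 + 1225))*939)) = 1/(70191 + 1*((1113 - 2*√1549)*939)) = 1/(70191 + 1*(1045107 - 1878*√1549)) = 1/(70191 + (1045107 - 1878*√1549)) = 1/(1115298 - 1878*√1549)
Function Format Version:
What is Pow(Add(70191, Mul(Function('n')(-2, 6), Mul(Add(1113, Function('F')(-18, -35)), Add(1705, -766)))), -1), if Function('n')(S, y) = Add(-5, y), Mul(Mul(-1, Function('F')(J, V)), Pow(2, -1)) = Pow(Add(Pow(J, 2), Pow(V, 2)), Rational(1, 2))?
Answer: Add(Rational(61961, 68801471416), Mul(Rational(313, 206404414248), Pow(1549, Rational(1, 2)))) ≈ 9.6026e-7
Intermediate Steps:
Function('F')(J, V) = Mul(-2, Pow(Add(Pow(J, 2), Pow(V, 2)), Rational(1, 2)))
Pow(Add(70191, Mul(Function('n')(-2, 6), Mul(Add(1113, Function('F')(-18, -35)), Add(1705, -766)))), -1) = Pow(Add(70191, Mul(Add(-5, 6), Mul(Add(1113, Mul(-2, Pow(Add(Pow(-18, 2), Pow(-35, 2)), Rational(1, 2)))), Add(1705, -766)))), -1) = Pow(Add(70191, Mul(1, Mul(Add(1113, Mul(-2, Pow(Add(324, 1225), Rational(1, 2)))), 939))), -1) = Pow(Add(70191, Mul(1, Mul(Add(1113, Mul(-2, Pow(1549, Rational(1, 2)))), 939))), -1) = Pow(Add(70191, Mul(1, Add(1045107, Mul(-1878, Pow(1549, Rational(1, 2)))))), -1) = Pow(Add(70191, Add(1045107, Mul(-1878, Pow(1549, Rational(1, 2))))), -1) = Pow(Add(1115298, Mul(-1878, Pow(1549, Rational(1, 2)))), -1)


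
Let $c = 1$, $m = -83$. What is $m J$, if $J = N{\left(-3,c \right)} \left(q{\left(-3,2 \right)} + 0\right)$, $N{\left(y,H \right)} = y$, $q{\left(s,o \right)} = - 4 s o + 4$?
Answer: $6972$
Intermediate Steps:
$q{\left(s,o \right)} = 4 - 4 o s$ ($q{\left(s,o \right)} = - 4 o s + 4 = 4 - 4 o s$)
$J = -84$ ($J = - 3 \left(\left(4 - 8 \left(-3\right)\right) + 0\right) = - 3 \left(\left(4 + 24\right) + 0\right) = - 3 \left(28 + 0\right) = \left(-3\right) 28 = -84$)
$m J = \left(-83\right) \left(-84\right) = 6972$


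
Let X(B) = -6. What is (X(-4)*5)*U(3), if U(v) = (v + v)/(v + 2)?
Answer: -36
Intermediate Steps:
U(v) = 2*v/(2 + v) (U(v) = (2*v)/(2 + v) = 2*v/(2 + v))
(X(-4)*5)*U(3) = (-6*5)*(2*3/(2 + 3)) = -60*3/5 = -30*6/5 = -36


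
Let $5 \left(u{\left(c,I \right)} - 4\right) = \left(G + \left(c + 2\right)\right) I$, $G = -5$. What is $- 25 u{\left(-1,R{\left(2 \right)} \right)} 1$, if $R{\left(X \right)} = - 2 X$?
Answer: $-180$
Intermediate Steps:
$u{\left(c,I \right)} = 4 + \frac{I \left(-3 + c\right)}{5}$ ($u{\left(c,I \right)} = 4 + \frac{\left(-5 + \left(c + 2\right)\right) I}{5} = 4 + \frac{\left(-5 + \left(2 + c\right)\right) I}{5} = 4 + \frac{\left(-3 + c\right) I}{5} = 4 + \frac{I \left(-3 + c\right)}{5}$)
$- 25 u{\left(-1,R{\left(2 \right)} \right)} 1 = - 25 \left(4 - \frac{3 \left(\left(-2\right) 2\right)}{5} + \frac{1}{5} \left(\left(-2\right) 2\right) \left(-1\right)\right) 1 = - 25 \left(4 - - \frac{12}{5} + \frac{1}{5} \left(-4\right) \left(-1\right)\right) 1 = - 25 \left(4 + \frac{12}{5} + \frac{4}{5}\right) 1 = \left(-25\right) \frac{36}{5} \cdot 1 = \left(-180\right) 1 = -180$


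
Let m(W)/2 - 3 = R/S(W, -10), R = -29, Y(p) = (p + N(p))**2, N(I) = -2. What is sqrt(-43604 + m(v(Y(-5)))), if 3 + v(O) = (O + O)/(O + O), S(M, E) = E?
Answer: I*sqrt(1089805)/5 ≈ 208.79*I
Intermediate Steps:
Y(p) = (-2 + p)**2 (Y(p) = (p - 2)**2 = (-2 + p)**2)
v(O) = -2 (v(O) = -3 + (O + O)/(O + O) = -3 + (2*O)/((2*O)) = -3 + (2*O)*(1/(2*O)) = -3 + 1 = -2)
m(W) = 59/5 (m(W) = 6 + 2*(-29/(-10)) = 6 + 2*(-29*(-1/10)) = 6 + 2*(29/10) = 6 + 29/5 = 59/5)
sqrt(-43604 + m(v(Y(-5)))) = sqrt(-43604 + 59/5) = sqrt(-217961/5) = I*sqrt(1089805)/5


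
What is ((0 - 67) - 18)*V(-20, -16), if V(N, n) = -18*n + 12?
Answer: -25500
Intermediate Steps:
V(N, n) = 12 - 18*n
((0 - 67) - 18)*V(-20, -16) = ((0 - 67) - 18)*(12 - 18*(-16)) = (-67 - 18)*(12 + 288) = -85*300 = -25500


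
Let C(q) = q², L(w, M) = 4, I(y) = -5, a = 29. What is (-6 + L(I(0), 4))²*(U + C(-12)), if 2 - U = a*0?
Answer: 584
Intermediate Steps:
U = 2 (U = 2 - 29*0 = 2 - 1*0 = 2 + 0 = 2)
(-6 + L(I(0), 4))²*(U + C(-12)) = (-6 + 4)²*(2 + (-12)²) = (-2)²*(2 + 144) = 4*146 = 584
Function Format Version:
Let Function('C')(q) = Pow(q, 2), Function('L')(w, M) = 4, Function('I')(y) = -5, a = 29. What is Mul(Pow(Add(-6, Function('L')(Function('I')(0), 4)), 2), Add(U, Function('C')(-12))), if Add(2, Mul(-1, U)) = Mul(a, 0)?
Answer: 584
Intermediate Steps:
U = 2 (U = Add(2, Mul(-1, Mul(29, 0))) = Add(2, Mul(-1, 0)) = Add(2, 0) = 2)
Mul(Pow(Add(-6, Function('L')(Function('I')(0), 4)), 2), Add(U, Function('C')(-12))) = Mul(Pow(Add(-6, 4), 2), Add(2, Pow(-12, 2))) = Mul(Pow(-2, 2), Add(2, 144)) = Mul(4, 146) = 584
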